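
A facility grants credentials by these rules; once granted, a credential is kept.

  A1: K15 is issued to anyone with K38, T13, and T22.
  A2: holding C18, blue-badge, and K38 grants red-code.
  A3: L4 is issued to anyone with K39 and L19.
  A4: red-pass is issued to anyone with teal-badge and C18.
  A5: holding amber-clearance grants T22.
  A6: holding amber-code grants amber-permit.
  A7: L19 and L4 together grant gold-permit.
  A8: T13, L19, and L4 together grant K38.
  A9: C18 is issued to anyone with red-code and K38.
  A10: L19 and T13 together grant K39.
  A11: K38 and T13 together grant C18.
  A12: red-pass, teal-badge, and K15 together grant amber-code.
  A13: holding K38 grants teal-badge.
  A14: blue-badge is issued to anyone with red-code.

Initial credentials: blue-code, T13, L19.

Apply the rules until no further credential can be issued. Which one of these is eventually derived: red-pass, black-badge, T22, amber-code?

Holding L19 and T13 grants K39 (A10).
Holding K39 and L19 grants L4 (A3).
Holding T13, L19, and L4 grants K38 (A8).
Holding K38 grants teal-badge (A13).
Holding K38 and T13 grants C18 (A11).
Holding teal-badge and C18 grants red-pass (A4).
amber-code would need red-pass, teal-badge, and K15 (A12), but K15 is never granted. No rule produces black-badge, and it is not given. T22 would need amber-clearance (A5), but amber-clearance is never granted.

red-pass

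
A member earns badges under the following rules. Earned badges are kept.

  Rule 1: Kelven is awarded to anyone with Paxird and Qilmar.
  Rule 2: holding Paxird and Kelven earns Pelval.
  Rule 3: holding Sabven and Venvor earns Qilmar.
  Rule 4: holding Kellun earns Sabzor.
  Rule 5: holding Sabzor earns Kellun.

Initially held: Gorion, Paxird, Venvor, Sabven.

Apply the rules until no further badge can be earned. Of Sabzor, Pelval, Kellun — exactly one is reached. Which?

With Sabven and Venvor, Qilmar is earned (Rule 3).
With Paxird and Qilmar, Kelven is earned (Rule 1).
With Paxird and Kelven, Pelval is earned (Rule 2).
Sabzor would need Kellun (Rule 4), but Kellun is never earned. Kellun would need Sabzor (Rule 5), but Sabzor is never earned.

Pelval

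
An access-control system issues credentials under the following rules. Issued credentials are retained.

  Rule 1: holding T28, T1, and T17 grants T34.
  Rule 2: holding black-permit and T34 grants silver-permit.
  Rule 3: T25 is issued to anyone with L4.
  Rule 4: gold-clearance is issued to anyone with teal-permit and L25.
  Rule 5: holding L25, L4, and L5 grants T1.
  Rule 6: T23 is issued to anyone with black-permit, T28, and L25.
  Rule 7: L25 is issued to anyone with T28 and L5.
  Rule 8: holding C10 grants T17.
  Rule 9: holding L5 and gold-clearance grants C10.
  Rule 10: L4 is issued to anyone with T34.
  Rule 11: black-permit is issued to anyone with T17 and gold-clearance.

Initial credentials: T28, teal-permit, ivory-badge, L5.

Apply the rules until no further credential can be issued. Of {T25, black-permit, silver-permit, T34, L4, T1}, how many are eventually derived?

Holding T28 and L5 grants L25 (Rule 7).
Holding teal-permit and L25 grants gold-clearance (Rule 4).
Holding L5 and gold-clearance grants C10 (Rule 9).
Holding C10 grants T17 (Rule 8).
Holding T17 and gold-clearance grants black-permit (Rule 11).
T25 would need L4 (Rule 3), but L4 is never granted.
black-permit: reached.
silver-permit would need black-permit and T34 (Rule 2), but T34 is never granted.
T34 would need T28, T1, and T17 (Rule 1), but T1 is never granted.
L4 would need T34 (Rule 10), but T34 is never granted.
T1 would need L25, L4, and L5 (Rule 5), but L4 is never granted.
Reached: black-permit — 1 of the 6.

1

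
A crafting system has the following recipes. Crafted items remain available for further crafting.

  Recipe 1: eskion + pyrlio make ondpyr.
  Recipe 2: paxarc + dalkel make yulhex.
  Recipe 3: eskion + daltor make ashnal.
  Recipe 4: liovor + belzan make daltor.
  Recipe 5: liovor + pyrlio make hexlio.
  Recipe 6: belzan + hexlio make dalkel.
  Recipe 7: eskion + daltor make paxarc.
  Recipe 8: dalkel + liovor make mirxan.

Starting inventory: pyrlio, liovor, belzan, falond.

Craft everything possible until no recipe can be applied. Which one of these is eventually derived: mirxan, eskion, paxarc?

mirxan

liovor + pyrlio → hexlio (Recipe 5).
belzan + hexlio → dalkel (Recipe 6).
dalkel + liovor → mirxan (Recipe 8).
paxarc would need eskion and daltor (Recipe 7), but eskion is never obtained. No rule produces eskion, and it is not given.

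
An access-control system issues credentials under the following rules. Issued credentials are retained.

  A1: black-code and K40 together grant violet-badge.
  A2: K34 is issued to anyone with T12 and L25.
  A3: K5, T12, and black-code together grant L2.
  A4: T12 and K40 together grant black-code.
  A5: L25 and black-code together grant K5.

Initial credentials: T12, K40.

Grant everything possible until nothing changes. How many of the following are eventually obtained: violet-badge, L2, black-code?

Holding T12 and K40 grants black-code (A4).
Holding black-code and K40 grants violet-badge (A1).
violet-badge: reached.
L2 would need K5, T12, and black-code (A3), but K5 is never granted.
black-code: reached.
Reached: violet-badge and black-code — 2 of the 3.

2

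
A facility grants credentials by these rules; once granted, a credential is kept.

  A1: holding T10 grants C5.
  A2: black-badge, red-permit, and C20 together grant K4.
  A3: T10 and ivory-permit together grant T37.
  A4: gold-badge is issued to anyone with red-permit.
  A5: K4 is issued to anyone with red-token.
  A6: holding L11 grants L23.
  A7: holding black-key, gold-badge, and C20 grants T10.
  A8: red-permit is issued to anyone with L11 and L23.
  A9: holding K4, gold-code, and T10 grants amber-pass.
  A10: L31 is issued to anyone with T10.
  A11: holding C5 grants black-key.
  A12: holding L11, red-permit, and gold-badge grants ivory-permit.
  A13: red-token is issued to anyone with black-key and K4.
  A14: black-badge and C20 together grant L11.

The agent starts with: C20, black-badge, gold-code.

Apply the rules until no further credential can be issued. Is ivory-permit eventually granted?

Yes

Holding black-badge and C20 grants L11 (A14).
Holding L11 grants L23 (A6).
Holding L11 and L23 grants red-permit (A8).
Holding red-permit grants gold-badge (A4).
Holding L11, red-permit, and gold-badge grants ivory-permit (A12).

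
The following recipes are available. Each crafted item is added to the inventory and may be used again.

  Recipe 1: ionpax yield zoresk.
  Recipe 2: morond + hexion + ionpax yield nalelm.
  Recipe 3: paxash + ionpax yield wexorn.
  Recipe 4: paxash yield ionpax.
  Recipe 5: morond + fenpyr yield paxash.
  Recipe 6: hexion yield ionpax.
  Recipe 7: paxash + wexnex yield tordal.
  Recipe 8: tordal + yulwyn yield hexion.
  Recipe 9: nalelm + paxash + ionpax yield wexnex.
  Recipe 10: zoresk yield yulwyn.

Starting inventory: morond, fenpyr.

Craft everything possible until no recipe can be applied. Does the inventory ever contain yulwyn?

Yes

morond + fenpyr → paxash (Recipe 5).
paxash → ionpax (Recipe 4).
ionpax → zoresk (Recipe 1).
Using Recipe 10, zoresk makes yulwyn.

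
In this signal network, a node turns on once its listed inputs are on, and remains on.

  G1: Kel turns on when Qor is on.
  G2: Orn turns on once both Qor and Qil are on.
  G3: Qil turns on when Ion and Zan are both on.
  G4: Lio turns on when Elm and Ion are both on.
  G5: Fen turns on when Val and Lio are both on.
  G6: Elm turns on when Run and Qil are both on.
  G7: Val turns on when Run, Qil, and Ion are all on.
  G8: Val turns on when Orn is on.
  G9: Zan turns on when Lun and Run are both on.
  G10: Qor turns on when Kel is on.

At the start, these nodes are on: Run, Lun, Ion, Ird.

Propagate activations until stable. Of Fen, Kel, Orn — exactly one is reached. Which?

Fen

Lun and Run are on, so Zan turns on (G9).
Ion and Zan are on, so Qil turns on (G3).
Run, Qil, and Ion are on, so Val turns on (G7).
Run and Qil are on, so Elm turns on (G6).
Elm and Ion are on, so Lio turns on (G4).
Val and Lio are on, so Fen turns on (G5).
Kel would need Qor (G1), but Qor never turns on. Orn would need Qor and Qil (G2), but Qor never turns on.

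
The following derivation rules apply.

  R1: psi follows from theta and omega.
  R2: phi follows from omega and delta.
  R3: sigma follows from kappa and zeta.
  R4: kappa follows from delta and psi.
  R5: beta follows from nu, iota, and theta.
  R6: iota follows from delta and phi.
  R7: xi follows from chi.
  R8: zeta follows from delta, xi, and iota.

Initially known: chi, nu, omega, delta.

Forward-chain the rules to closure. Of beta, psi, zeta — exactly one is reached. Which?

From chi, R7 gives xi.
omega and delta hold, so phi follows (R2).
delta and phi hold, so iota follows (R6).
delta, xi, and iota hold, so zeta follows (R8).
psi would need theta and omega (R1), but theta is never established. beta would need nu, iota, and theta (R5), but theta is never established.

zeta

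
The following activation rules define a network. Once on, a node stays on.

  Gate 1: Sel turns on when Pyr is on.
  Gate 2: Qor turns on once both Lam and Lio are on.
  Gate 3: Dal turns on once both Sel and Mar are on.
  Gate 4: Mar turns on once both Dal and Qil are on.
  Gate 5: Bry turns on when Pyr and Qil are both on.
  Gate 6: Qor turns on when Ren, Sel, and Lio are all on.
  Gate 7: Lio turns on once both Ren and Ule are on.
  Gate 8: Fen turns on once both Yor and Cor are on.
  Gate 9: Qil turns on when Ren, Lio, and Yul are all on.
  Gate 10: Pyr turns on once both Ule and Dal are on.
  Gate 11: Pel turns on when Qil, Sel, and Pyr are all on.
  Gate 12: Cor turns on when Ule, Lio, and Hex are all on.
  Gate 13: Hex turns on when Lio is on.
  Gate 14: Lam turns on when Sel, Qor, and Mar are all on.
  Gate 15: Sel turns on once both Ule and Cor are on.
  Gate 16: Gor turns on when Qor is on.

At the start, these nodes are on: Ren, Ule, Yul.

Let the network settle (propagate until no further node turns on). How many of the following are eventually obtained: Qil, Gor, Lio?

Gate 7: Ren and Ule on → Lio on.
Gate 9: Ren, Lio, and Yul on → Qil on.
Lio is on, so Hex turns on (Gate 13).
Ule, Lio, and Hex are on, so Cor turns on (Gate 12).
Ule and Cor are on, so Sel turns on (Gate 15).
Ren, Sel, and Lio are on, so Qor turns on (Gate 6).
Gate 16: Qor on → Gor on.
Qil: reached.
Gor: reached.
Lio: reached.
All 3 are reached.

3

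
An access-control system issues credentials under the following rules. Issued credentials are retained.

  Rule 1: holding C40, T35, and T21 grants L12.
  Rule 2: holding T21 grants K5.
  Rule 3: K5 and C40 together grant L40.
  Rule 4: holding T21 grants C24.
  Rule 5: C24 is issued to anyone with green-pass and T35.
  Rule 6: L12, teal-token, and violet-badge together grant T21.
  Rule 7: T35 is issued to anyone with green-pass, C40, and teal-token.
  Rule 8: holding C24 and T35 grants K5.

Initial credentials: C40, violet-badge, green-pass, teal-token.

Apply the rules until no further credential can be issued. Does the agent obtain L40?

Holding green-pass, C40, and teal-token grants T35 (Rule 7).
Holding green-pass and T35 grants C24 (Rule 5).
Holding C24 and T35 grants K5 (Rule 8).
Holding K5 and C40 grants L40 (Rule 3).

Yes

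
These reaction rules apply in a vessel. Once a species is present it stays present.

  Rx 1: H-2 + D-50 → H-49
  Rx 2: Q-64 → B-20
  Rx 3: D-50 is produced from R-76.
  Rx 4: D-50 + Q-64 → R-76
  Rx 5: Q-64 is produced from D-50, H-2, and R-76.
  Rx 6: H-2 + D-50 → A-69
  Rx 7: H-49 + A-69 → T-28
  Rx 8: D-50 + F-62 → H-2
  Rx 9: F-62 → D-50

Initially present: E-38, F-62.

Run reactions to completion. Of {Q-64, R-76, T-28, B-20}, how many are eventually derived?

1

F-62 present → D-50 forms (Rx 9).
D-50 and F-62 present → H-2 forms (Rx 8).
H-2 and D-50 present → A-69 forms (Rx 6).
H-2 and D-50 present → H-49 forms (Rx 1).
H-49 and A-69 present → T-28 forms (Rx 7).
Q-64 would need D-50, H-2, and R-76 (Rx 5), but R-76 never forms.
R-76 would need D-50 and Q-64 (Rx 4), but Q-64 never forms.
T-28: reached.
B-20 would need Q-64 (Rx 2), but Q-64 never forms.
Reached: T-28 — 1 of the 4.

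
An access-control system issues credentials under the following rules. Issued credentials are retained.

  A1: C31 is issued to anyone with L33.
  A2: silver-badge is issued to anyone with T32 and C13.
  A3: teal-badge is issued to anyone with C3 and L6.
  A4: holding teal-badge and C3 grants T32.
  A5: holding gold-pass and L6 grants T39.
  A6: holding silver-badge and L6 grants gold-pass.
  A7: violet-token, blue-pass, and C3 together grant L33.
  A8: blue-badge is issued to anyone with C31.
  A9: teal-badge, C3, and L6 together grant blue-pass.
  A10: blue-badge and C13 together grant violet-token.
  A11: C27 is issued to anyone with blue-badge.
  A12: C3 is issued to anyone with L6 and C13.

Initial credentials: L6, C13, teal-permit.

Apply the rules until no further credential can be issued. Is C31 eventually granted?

C31 would need L33 (A1), but L33 is never granted.

No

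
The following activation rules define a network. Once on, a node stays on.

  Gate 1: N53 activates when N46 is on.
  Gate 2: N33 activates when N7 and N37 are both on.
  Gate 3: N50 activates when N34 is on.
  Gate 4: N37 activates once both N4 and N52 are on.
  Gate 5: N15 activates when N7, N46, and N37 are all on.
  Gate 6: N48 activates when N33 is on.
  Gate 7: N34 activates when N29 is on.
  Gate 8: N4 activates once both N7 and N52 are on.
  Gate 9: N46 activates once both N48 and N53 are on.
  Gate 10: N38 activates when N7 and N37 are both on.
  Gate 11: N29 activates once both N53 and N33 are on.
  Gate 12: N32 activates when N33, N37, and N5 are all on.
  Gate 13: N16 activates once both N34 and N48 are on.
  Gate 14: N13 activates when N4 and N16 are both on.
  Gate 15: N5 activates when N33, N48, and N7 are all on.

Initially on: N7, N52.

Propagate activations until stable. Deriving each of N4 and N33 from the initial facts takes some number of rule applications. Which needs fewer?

N4

N4: Gate 8: N7 and N52 on → N4 on. [1 rule application]
N33: N7 and N52 are on, so N4 activates (Gate 8). Gate 4: N4 and N52 on → N37 on. Gate 2: N7 and N37 on → N33 on. [3 rule applications]
N4 needs fewer.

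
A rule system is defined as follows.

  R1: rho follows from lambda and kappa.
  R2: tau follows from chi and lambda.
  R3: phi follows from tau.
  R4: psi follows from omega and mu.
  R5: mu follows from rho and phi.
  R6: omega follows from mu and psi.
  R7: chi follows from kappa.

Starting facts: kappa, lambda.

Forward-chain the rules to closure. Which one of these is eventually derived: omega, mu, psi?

From lambda and kappa, R1 gives rho.
kappa holds, so chi follows (R7).
chi and lambda hold, so tau follows (R2).
tau holds, so phi follows (R3).
From rho and phi, R5 gives mu.
omega would need mu and psi (R6), but psi is never established. psi would need omega and mu (R4), but omega is never established.

mu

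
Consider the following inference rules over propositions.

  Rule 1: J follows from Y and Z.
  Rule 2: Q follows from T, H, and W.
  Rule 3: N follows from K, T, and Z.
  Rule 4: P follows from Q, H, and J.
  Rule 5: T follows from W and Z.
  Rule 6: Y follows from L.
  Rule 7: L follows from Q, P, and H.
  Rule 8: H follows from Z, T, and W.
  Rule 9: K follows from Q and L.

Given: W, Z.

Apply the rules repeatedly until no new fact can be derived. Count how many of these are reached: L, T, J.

From W and Z, Rule 5 gives T.
L would need Q, P, and H (Rule 7), but P is never established.
T: reached.
J would need Y and Z (Rule 1), but Y is never established.
Reached: T — 1 of the 3.

1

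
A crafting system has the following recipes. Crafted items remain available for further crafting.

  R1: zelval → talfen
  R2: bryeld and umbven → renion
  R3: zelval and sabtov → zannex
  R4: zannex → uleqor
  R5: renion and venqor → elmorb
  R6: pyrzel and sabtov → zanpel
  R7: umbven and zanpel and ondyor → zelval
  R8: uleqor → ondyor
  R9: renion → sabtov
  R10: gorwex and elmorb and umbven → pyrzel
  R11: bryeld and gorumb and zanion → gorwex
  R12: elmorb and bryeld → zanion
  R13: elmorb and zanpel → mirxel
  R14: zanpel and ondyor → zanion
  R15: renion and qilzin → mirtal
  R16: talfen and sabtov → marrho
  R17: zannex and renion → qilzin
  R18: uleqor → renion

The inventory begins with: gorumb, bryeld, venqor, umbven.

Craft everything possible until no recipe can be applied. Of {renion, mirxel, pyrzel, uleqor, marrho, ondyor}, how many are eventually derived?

3

Using R2, bryeld and umbven make renion.
renion and venqor → elmorb (R5).
renion → sabtov (R9).
elmorb and bryeld → zanion (R12).
Using R11, bryeld, gorumb, and zanion make gorwex.
gorwex and elmorb and umbven → pyrzel (R10).
Using R6, pyrzel and sabtov make zanpel.
Using R13, elmorb and zanpel make mirxel.
renion: reached.
mirxel: reached.
pyrzel: reached.
uleqor would need zannex (R4), but zannex is never obtained.
marrho would need talfen and sabtov (R16), but talfen is never obtained.
ondyor would need uleqor (R8), but uleqor is never obtained.
Reached: renion, mirxel, and pyrzel — 3 of the 6.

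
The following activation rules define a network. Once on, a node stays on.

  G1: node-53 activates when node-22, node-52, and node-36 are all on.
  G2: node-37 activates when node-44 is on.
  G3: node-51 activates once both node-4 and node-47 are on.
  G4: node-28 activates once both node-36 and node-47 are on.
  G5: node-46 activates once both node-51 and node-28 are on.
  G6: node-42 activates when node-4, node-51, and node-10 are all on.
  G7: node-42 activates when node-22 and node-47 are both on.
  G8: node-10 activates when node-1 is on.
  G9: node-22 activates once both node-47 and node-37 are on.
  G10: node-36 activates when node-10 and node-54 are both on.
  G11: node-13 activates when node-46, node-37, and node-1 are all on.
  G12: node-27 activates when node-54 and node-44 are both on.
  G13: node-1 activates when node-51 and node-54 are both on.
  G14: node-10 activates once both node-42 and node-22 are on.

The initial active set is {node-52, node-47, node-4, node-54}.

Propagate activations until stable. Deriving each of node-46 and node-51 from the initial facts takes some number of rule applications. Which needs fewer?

node-51

node-51: node-4 and node-47 are on, so node-51 activates (G3). [1 rule application]
node-46: node-4 and node-47 are on, so node-51 activates (G3). G13: node-51 and node-54 on → node-1 on. node-1 is on, so node-10 activates (G8). G10: node-10 and node-54 on → node-36 on. G4: node-36 and node-47 on → node-28 on. G5: node-51 and node-28 on → node-46 on. [6 rule applications]
node-51 needs fewer.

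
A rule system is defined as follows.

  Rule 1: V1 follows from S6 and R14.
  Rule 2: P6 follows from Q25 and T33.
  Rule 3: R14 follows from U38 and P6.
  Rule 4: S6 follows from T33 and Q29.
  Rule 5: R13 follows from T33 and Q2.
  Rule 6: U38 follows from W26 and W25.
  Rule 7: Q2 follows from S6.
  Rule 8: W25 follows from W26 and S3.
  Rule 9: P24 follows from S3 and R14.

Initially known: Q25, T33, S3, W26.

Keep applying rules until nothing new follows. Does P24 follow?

W26 and S3 hold, so W25 follows (Rule 8).
Q25 and T33 hold, so P6 follows (Rule 2).
W26 and W25 hold, so U38 follows (Rule 6).
U38 and P6 hold, so R14 follows (Rule 3).
S3 and R14 hold, so P24 follows (Rule 9).

Yes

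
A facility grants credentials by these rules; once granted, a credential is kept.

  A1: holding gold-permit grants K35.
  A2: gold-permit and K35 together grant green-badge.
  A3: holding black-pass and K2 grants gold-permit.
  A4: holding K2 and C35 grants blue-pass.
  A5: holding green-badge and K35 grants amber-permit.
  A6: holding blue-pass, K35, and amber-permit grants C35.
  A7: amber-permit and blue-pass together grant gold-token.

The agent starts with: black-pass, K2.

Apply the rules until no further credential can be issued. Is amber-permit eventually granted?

Yes

Holding black-pass and K2 grants gold-permit (A3).
Holding gold-permit grants K35 (A1).
Holding gold-permit and K35 grants green-badge (A2).
Holding green-badge and K35 grants amber-permit (A5).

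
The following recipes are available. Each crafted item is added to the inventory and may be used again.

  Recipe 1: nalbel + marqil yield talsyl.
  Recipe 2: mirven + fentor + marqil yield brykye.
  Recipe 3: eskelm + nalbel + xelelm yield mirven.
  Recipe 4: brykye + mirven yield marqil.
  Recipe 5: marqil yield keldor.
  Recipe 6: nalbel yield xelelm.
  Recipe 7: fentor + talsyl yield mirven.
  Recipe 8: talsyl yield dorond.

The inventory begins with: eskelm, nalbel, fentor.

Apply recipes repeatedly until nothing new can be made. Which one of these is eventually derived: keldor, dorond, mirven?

nalbel → xelelm (Recipe 6).
eskelm + nalbel + xelelm → mirven (Recipe 3).
keldor would need marqil (Recipe 5), but marqil is never obtained. dorond would need talsyl (Recipe 8), but talsyl is never obtained.

mirven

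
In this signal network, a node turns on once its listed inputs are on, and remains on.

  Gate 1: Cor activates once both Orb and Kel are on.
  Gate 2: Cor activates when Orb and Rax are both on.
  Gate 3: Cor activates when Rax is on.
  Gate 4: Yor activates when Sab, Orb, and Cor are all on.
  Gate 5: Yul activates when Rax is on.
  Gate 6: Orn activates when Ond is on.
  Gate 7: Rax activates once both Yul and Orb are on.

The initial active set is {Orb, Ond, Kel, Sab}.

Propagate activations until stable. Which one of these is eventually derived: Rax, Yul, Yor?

Orb and Kel are on, so Cor activates (Gate 1).
Sab, Orb, and Cor are on, so Yor activates (Gate 4).
Yul would need Rax (Gate 5), but Rax never turns on. Rax would need Yul and Orb (Gate 7), but Yul never turns on.

Yor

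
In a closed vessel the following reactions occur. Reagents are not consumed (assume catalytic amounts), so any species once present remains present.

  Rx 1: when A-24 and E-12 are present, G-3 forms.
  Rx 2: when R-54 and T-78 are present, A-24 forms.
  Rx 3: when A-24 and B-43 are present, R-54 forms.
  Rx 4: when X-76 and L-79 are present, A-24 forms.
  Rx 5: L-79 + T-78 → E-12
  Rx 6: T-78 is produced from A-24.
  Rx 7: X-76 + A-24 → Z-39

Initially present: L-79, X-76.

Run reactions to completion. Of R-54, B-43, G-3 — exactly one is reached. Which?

X-76 and L-79 present → A-24 forms (Rx 4).
A-24 present → T-78 forms (Rx 6).
L-79 and T-78 present → E-12 forms (Rx 5).
A-24 and E-12 present → G-3 forms (Rx 1).
R-54 would need A-24 and B-43 (Rx 3), but B-43 never forms. No rule produces B-43, and it is not given.

G-3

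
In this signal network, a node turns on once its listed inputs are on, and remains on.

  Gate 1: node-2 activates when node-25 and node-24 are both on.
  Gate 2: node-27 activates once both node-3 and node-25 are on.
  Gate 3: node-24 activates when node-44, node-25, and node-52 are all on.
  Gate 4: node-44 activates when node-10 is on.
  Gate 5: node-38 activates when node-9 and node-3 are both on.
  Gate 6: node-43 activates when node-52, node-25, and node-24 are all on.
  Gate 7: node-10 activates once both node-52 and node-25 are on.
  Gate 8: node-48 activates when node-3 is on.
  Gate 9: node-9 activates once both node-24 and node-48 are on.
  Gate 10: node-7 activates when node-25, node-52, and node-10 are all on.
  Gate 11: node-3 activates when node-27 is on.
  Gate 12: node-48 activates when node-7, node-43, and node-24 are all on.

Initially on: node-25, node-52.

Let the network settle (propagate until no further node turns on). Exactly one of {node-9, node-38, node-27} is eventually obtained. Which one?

node-52 and node-25 are on, so node-10 activates (Gate 7).
Gate 4: node-10 on → node-44 on.
node-25, node-52, and node-10 are on, so node-7 activates (Gate 10).
node-44, node-25, and node-52 are on, so node-24 activates (Gate 3).
node-52, node-25, and node-24 are on, so node-43 activates (Gate 6).
node-7, node-43, and node-24 are on, so node-48 activates (Gate 12).
node-24 and node-48 are on, so node-9 activates (Gate 9).
node-38 would need node-9 and node-3 (Gate 5), but node-3 never turns on. node-27 would need node-3 and node-25 (Gate 2), but node-3 never turns on.

node-9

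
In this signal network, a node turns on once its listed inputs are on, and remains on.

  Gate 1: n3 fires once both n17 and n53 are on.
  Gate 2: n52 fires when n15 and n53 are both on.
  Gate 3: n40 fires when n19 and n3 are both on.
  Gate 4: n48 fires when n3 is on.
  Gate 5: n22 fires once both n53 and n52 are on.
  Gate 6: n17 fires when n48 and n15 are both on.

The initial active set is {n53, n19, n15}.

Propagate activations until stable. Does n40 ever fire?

No

n40 would need n19 and n3 (Gate 3), but n3 never turns on.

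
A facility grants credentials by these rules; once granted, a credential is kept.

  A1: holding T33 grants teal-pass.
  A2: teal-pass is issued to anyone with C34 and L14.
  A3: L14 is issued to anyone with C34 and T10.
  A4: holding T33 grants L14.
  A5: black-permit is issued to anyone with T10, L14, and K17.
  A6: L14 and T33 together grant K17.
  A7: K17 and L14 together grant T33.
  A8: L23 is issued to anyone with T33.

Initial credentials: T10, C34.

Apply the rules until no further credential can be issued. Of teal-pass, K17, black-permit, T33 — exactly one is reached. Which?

Holding C34 and T10 grants L14 (A3).
Holding C34 and L14 grants teal-pass (A2).
black-permit would need T10, L14, and K17 (A5), but K17 is never granted. T33 would need K17 and L14 (A7), but K17 is never granted. K17 would need L14 and T33 (A6), but T33 is never granted.

teal-pass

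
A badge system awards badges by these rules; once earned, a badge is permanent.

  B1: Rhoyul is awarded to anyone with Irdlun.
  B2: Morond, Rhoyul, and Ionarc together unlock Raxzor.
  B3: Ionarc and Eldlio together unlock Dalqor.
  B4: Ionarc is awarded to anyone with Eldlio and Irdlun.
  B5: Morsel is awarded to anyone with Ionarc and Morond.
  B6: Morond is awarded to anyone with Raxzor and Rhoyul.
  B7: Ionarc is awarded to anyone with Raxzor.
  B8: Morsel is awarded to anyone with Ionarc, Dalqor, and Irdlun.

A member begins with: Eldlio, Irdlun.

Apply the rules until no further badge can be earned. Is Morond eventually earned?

No

Morond would need Raxzor and Rhoyul (B6), but Raxzor is never earned.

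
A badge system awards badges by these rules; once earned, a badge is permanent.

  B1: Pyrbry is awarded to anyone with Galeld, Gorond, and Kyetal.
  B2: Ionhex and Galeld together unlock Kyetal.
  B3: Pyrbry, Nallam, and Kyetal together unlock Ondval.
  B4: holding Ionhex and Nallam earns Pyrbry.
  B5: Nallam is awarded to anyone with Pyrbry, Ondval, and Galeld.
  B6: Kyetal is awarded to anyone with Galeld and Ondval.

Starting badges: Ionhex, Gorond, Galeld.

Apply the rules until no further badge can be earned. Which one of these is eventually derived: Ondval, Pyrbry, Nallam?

With Ionhex and Galeld, Kyetal is earned (B2).
With Galeld, Gorond, and Kyetal, Pyrbry is earned (B1).
Ondval would need Pyrbry, Nallam, and Kyetal (B3), but Nallam is never earned. Nallam would need Pyrbry, Ondval, and Galeld (B5), but Ondval is never earned.

Pyrbry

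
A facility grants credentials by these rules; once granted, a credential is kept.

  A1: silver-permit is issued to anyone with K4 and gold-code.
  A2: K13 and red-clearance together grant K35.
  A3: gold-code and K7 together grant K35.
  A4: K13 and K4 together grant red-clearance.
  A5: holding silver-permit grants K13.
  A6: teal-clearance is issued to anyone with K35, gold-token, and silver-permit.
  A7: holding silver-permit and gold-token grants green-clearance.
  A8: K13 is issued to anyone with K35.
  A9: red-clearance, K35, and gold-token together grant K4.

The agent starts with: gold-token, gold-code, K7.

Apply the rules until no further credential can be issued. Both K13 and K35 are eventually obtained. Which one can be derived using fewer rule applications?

K35

K35: Holding gold-code and K7 grants K35 (A3). [1 rule application]
K13: Holding gold-code and K7 grants K35 (A3). Holding K35 grants K13 (A8). [2 rule applications]
K35 needs fewer.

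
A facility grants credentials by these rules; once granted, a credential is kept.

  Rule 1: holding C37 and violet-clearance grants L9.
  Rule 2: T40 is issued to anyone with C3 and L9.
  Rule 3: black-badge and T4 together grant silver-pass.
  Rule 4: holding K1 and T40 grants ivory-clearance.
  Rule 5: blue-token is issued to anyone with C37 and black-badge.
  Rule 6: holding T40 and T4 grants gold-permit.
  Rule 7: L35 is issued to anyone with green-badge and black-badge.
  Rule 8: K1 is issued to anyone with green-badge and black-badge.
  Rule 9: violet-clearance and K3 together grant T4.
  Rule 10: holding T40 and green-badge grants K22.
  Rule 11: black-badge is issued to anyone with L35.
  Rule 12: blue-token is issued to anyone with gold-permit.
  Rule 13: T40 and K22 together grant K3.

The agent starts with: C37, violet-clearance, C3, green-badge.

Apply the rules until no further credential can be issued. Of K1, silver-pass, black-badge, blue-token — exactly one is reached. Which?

blue-token

Holding C37 and violet-clearance grants L9 (Rule 1).
Holding C3 and L9 grants T40 (Rule 2).
Holding T40 and green-badge grants K22 (Rule 10).
Holding T40 and K22 grants K3 (Rule 13).
Holding violet-clearance and K3 grants T4 (Rule 9).
Holding T40 and T4 grants gold-permit (Rule 6).
Holding gold-permit grants blue-token (Rule 12).
silver-pass would need black-badge and T4 (Rule 3), but black-badge is never granted. black-badge would need L35 (Rule 11), but L35 is never granted. K1 would need green-badge and black-badge (Rule 8), but black-badge is never granted.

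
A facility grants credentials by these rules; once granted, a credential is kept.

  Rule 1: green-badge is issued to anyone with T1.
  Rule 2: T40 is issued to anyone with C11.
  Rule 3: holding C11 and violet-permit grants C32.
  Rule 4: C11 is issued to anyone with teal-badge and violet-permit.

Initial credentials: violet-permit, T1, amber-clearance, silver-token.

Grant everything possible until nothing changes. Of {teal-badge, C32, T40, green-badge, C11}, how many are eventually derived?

1

Holding T1 grants green-badge (Rule 1).
No rule produces teal-badge, and it is not given.
C32 would need C11 and violet-permit (Rule 3), but C11 is never granted.
T40 would need C11 (Rule 2), but C11 is never granted.
green-badge: reached.
C11 would need teal-badge and violet-permit (Rule 4), but teal-badge is never granted.
Reached: green-badge — 1 of the 5.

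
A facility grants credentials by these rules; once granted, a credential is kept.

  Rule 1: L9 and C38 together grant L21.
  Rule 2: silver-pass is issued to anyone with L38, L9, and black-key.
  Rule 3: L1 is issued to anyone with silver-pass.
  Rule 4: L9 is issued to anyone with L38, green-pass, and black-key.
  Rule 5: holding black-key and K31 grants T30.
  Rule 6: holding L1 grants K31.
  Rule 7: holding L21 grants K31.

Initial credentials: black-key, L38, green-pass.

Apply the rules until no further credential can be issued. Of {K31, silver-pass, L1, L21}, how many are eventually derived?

3

Holding L38, green-pass, and black-key grants L9 (Rule 4).
Holding L38, L9, and black-key grants silver-pass (Rule 2).
Holding silver-pass grants L1 (Rule 3).
Holding L1 grants K31 (Rule 6).
K31: reached.
silver-pass: reached.
L1: reached.
L21 would need L9 and C38 (Rule 1), but C38 is never granted.
Reached: K31, silver-pass, and L1 — 3 of the 4.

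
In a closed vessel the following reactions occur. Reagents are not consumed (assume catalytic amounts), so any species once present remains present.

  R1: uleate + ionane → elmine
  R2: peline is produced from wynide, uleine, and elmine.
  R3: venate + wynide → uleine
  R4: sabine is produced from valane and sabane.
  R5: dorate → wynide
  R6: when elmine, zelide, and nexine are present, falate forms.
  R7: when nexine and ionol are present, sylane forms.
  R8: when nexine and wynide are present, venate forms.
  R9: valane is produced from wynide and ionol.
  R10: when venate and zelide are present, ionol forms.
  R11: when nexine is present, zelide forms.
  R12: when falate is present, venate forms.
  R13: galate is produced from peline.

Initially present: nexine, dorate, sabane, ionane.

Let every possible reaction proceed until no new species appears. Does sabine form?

Yes

dorate present → wynide forms (R5).
nexine present → zelide forms (R11).
nexine and wynide present → venate forms (R8).
venate and zelide present → ionol forms (R10).
wynide and ionol present → valane forms (R9).
valane and sabane present → sabine forms (R4).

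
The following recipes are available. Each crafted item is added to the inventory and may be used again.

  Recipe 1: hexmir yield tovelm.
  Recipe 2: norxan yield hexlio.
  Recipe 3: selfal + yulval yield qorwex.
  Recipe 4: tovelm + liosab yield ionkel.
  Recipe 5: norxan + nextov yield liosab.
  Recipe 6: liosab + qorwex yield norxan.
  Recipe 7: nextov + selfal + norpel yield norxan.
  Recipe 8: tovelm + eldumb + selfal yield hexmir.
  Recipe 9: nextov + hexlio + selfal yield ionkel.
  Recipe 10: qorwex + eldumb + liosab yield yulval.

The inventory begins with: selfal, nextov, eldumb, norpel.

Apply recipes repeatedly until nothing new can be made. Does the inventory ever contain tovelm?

tovelm would need hexmir (Recipe 1), but hexmir is never obtained.

No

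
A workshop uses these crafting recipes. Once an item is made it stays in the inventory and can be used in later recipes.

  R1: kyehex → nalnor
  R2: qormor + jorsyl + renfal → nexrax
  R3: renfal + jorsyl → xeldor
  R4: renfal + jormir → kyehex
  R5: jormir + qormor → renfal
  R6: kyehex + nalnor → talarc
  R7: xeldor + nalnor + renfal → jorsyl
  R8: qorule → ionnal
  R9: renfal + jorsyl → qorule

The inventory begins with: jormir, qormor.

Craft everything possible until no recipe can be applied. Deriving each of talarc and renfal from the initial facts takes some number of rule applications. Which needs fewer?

renfal: Using R5, jormir and qormor make renfal. [1 rule application]
talarc: Using R5, jormir and qormor make renfal. renfal + jormir → kyehex (R4). kyehex → nalnor (R1). kyehex + nalnor → talarc (R6). [4 rule applications]
renfal needs fewer.

renfal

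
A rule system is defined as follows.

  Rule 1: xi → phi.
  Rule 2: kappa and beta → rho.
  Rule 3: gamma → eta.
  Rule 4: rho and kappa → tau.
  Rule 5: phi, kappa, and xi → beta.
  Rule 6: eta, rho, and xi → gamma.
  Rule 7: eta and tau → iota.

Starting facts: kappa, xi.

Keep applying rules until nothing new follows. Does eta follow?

eta would need gamma (Rule 3), but gamma is never established.

No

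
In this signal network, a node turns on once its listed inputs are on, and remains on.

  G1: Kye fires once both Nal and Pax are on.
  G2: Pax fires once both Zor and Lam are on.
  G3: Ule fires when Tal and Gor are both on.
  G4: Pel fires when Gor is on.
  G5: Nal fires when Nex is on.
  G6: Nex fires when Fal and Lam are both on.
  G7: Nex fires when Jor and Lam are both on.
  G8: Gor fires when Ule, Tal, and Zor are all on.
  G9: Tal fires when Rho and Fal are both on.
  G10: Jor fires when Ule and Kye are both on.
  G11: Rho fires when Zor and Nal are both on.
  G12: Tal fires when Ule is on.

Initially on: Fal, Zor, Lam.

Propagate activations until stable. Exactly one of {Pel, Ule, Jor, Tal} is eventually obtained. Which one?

Tal

G6: Fal and Lam on → Nex on.
G5: Nex on → Nal on.
G11: Zor and Nal on → Rho on.
G9: Rho and Fal on → Tal on.
Jor would need Ule and Kye (G10), but Ule never turns on. Ule would need Tal and Gor (G3), but Gor never turns on. Pel would need Gor (G4), but Gor never turns on.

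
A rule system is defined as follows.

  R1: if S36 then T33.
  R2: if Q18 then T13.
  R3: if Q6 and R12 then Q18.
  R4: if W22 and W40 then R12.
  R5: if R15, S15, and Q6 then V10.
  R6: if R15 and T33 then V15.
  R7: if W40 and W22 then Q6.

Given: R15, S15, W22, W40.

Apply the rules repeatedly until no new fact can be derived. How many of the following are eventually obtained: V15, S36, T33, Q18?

1

W22 and W40 hold, so R12 follows (R4).
From W40 and W22, R7 gives Q6.
From Q6 and R12, R3 gives Q18.
V15 would need R15 and T33 (R6), but T33 is never established.
No rule produces S36, and it is not given.
T33 would need S36 (R1), but S36 is never established.
Q18: reached.
Reached: Q18 — 1 of the 4.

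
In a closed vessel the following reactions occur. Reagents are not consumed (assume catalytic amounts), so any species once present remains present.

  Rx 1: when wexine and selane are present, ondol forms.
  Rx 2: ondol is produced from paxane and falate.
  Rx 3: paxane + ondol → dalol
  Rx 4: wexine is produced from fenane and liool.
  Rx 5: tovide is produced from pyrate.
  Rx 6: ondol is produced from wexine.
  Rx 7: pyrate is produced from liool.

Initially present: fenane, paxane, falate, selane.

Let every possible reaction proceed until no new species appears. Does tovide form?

tovide would need pyrate (Rx 5), but pyrate never forms.

No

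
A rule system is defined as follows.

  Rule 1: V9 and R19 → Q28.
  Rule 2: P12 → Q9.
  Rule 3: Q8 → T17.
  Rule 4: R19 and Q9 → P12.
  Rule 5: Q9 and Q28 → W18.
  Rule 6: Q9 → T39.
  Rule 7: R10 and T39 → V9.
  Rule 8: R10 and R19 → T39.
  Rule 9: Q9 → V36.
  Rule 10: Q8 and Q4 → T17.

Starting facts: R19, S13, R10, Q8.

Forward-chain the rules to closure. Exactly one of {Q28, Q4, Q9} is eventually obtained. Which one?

R10 and R19 hold, so T39 follows (Rule 8).
From R10 and T39, Rule 7 gives V9.
From V9 and R19, Rule 1 gives Q28.
No rule produces Q4, and it is not given. Q9 would need P12 (Rule 2), but P12 is never established.

Q28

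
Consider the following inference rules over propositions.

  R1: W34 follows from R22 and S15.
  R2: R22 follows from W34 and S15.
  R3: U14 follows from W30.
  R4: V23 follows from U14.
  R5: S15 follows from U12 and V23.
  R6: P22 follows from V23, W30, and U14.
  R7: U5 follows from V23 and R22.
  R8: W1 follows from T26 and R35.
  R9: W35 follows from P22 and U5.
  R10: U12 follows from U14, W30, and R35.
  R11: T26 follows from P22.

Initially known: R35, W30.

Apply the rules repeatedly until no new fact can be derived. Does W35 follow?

W35 would need P22 and U5 (R9), but U5 is never established.

No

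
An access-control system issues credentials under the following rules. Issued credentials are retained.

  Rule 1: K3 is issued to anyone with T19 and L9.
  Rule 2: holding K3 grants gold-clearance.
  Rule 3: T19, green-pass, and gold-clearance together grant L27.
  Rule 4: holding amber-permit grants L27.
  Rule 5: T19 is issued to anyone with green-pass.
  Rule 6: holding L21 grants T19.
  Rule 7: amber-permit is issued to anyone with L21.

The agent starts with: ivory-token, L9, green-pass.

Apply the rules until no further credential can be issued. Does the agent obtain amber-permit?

No

amber-permit would need L21 (Rule 7), but L21 is never granted.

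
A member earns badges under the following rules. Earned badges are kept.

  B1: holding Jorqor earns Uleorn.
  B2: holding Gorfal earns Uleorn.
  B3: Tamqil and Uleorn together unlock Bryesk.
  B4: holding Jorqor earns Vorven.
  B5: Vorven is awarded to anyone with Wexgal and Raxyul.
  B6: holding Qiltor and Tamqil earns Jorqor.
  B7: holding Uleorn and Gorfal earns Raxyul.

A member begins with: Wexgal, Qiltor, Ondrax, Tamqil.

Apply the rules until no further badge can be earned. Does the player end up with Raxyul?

No

Raxyul would need Uleorn and Gorfal (B7), but Gorfal is never earned.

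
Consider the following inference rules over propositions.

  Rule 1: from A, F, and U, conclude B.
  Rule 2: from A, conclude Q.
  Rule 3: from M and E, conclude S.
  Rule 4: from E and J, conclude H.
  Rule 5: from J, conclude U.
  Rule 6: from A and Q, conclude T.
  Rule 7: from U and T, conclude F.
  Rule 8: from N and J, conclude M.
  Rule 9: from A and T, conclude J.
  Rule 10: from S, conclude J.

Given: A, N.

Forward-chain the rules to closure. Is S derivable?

S would need M and E (Rule 3), but E is never established.

No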